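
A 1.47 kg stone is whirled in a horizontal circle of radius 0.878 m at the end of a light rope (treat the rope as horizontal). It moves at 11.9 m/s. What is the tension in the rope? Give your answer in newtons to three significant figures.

237 N

The tension is the only horizontal force, so it supplies the full centripetal force: T = m v²/r = 1.47 × (11.90)²/0.878 = 1.47 × 141.6/0.878 = 237.1 N.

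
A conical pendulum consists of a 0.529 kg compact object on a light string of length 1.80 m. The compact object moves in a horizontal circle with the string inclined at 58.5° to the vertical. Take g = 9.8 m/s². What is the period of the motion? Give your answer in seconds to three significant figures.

1.95 s

r = L sinθ = 1.535 m. From T sinθ = mω²r and T cosθ = mg: tanθ = ω²r/g, so ω² = g tanθ / r = g/(L cosθ).
ω = √(g/(L cosθ)) = √(9.8/(1.80 × 0.5225)) = √10.42 = 3.228 rad/s.
Period = 2π/ω = 1.946 s.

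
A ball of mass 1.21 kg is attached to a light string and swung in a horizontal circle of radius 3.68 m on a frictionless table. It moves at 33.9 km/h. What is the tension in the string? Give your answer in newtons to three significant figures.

v = 33.9 km/h = 33.9/3.6 = 9.417 m/s.
The tension is the only horizontal force, so it supplies the full centripetal force: T = m v²/r = 1.21 × (9.417)²/3.68 = 1.21 × 88.67/3.68 = 29.16 N.

29.2 N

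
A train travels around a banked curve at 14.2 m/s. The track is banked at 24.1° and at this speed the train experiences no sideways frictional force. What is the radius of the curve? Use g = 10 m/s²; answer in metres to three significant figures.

45.1 m

Frictionless banking: tanθ = v²/(rg), so r = v²/(g tanθ).
r = (14.2)²/(10.0 × tan 24.1°) = 201.6/(10.0 × 0.4473) = 201.6/4.473 = 45.08 m.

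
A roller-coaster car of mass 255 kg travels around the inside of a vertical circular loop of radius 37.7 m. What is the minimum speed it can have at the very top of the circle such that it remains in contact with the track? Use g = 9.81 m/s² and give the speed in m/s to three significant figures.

19.2 m/s

At the top, both weight mg and N point toward the centre: N + mg = mv²/r.
At minimum speed N → 0, so mg = mv_min²/r ⇒ v_min = √(g r) = √(9.81 × 37.7) = 19.23 m/s.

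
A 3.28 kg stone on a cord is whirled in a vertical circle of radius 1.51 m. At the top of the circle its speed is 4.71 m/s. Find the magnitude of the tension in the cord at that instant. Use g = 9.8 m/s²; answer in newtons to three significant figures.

16.0 N

At the top, both T and the weight mg point inward (toward the centre), so T + mg = mv²/r.
T = m(v²/r − g) = 3.28 × ((4.71)²/1.51 − 9.8) = 3.28 × (14.69 − 9.8) = 3.28 × 4.891 = 16.04 N.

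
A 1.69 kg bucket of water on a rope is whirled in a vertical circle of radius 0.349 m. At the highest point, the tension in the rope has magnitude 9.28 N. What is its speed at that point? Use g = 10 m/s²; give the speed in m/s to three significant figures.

2.33 m/s

At the top, T + mg = mv²/r, so v = √(r(T/m + g)) = √(0.349 × (9.28/1.69 + 10.0)) = √(0.349 × 15.49) = √5.406 = 2.325 m/s.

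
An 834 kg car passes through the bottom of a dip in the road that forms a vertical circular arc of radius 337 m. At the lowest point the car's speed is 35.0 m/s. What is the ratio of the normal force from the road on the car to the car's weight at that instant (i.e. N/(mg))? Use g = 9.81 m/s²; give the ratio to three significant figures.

At the bottom, N − mg = mv²/r, so N = m(v²/r + g) and N/(mg) = v²/(rg) + 1 = (35.0)²/(337 × 9.81) + 1 = 0.3705 + 1 = 1.371.

1.37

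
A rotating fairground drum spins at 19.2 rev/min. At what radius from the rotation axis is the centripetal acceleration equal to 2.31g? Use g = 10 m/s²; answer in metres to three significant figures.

5.71 m

ω = 19.2 rev/min × 2π/60 = 2.011 rad/s.
a_c = ω²r = 2.31g ⇒ r = 2.31 × 10.0 / (2.011)² = 23.10/4.043 = 5.714 m.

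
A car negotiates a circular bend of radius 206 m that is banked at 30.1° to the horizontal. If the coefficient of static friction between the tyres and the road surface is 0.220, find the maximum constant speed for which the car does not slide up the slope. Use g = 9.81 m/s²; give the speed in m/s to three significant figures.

43.0 m/s

At the maximum speed, friction acts down the slope at its limiting value f = μN. Radially (horizontal, toward centre): N sinθ + μN cosθ = mv²/r. Vertically: N cosθ − μN sinθ = mg.
Dividing: v² = r g (sinθ + μcosθ)/(cosθ − μsinθ).
sinθ + μcosθ = 0.5015 + 0.220×0.8652 = 0.6918; cosθ − μsinθ = 0.8652 − 0.220×0.5015 = 0.7548.
v² = 206 × 9.81 × 0.6918/0.7548 = 1852 m²/s², so v = 43.04 m/s.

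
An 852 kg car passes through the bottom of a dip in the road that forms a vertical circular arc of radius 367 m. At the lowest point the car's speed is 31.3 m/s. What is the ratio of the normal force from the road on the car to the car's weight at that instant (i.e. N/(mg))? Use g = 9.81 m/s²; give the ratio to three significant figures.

1.27

At the bottom, N − mg = mv²/r, so N = m(v²/r + g) and N/(mg) = v²/(rg) + 1 = (31.3)²/(367 × 9.81) + 1 = 0.2721 + 1 = 1.272.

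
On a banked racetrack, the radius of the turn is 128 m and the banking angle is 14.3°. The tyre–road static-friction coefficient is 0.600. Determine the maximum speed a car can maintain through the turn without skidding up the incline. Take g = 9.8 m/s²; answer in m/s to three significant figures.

At the maximum speed, friction acts down the slope at its limiting value f = μN. Radially (horizontal, toward centre): N sinθ + μN cosθ = mv²/r. Vertically: N cosθ − μN sinθ = mg.
Dividing: v² = r g (sinθ + μcosθ)/(cosθ − μsinθ).
sinθ + μcosθ = 0.2470 + 0.600×0.9690 = 0.8284; cosθ − μsinθ = 0.9690 − 0.600×0.2470 = 0.8208.
v² = 128 × 9.8 × 0.8284/0.8208 = 1266 m²/s², so v = 35.58 m/s.

35.6 m/s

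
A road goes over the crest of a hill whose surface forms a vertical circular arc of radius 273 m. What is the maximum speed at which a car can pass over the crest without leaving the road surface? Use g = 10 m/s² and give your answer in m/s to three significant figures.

At the crest the centre of the circle is below the car, so the net downward (centripetal) force is mg − N = mv²/r.
The car leaves the road when N → 0, giving v_max = √(g r) = √(10.0 × 273) = 52.25 m/s.

52.2 m/s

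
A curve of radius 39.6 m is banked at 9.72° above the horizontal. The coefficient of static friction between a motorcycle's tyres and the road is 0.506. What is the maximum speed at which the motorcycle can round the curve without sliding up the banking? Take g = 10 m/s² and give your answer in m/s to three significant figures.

17.1 m/s

At the maximum speed, friction acts down the slope at its limiting value f = μN. Radially (horizontal, toward centre): N sinθ + μN cosθ = mv²/r. Vertically: N cosθ − μN sinθ = mg.
Dividing: v² = r g (sinθ + μcosθ)/(cosθ − μsinθ).
sinθ + μcosθ = 0.1688 + 0.506×0.9856 = 0.6676; cosθ − μsinθ = 0.9856 − 0.506×0.1688 = 0.9002.
v² = 39.6 × 10.0 × 0.6676/0.9002 = 293.7 m²/s², so v = 17.14 m/s.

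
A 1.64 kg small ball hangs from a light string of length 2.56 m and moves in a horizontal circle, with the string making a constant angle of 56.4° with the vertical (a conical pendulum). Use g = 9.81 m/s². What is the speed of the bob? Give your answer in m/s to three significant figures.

5.61 m/s

The radius of the circle is r = L sinθ = 2.56 × sin 56.4° = 2.132 m.
Horizontally T sinθ = mv²/r and vertically T cosθ = mg, so tanθ = v²/(rg).
v = √(r g tanθ) = √(2.132 × 9.81 × 1.505) = √31.48 = 5.611 m/s.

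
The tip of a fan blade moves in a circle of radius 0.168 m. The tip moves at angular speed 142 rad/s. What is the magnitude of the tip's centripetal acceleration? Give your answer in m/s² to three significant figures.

3390 m/s²

v = ωr = 142 × 0.168 = 23.86 m/s.
a_c = v²/r = (23.86)²/0.168 = 569.1/0.168 = 3388 m/s².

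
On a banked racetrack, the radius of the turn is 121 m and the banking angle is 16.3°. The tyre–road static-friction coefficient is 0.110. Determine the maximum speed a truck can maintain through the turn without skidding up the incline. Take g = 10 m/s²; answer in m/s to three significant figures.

At the maximum speed, friction acts down the slope at its limiting value f = μN. Radially (horizontal, toward centre): N sinθ + μN cosθ = mv²/r. Vertically: N cosθ − μN sinθ = mg.
Dividing: v² = r g (sinθ + μcosθ)/(cosθ − μsinθ).
sinθ + μcosθ = 0.2807 + 0.110×0.9598 = 0.3862; cosθ − μsinθ = 0.9598 − 0.110×0.2807 = 0.9289.
v² = 121 × 10.0 × 0.3862/0.9289 = 503.1 m²/s², so v = 22.43 m/s.

22.4 m/s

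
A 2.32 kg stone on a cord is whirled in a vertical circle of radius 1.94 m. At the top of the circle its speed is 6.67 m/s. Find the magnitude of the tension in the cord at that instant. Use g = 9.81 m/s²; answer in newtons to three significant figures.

30.4 N

At the top, both T and the weight mg point inward (toward the centre), so T + mg = mv²/r.
T = m(v²/r − g) = 2.32 × ((6.67)²/1.94 − 9.81) = 2.32 × (22.93 − 9.81) = 2.32 × 13.12 = 30.44 N.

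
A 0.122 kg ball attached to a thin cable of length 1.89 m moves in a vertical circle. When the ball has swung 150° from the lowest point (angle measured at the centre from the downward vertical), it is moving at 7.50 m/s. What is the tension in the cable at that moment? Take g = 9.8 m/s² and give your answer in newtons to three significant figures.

2.60 N

Take the radial direction toward the centre of the circle as positive. The component of the weight along the string toward the centre is −mg cos φ (φ measured from the bottom), so Newton's second law along the string gives T − mg cos φ = m v²/r.
cos 150° = -0.8660, so T = m(v²/r + g cos φ) = 0.122 × ((7.50)²/1.89 + 9.8 × -0.8660) = 0.122 × (29.76 + (-8.487)) = 0.122 × 21.27 = 2.596 N.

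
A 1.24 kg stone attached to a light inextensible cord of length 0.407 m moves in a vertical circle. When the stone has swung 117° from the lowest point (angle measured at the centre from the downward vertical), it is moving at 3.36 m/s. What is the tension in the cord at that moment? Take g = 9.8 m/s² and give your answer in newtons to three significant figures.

Take the radial direction toward the centre of the circle as positive. The component of the weight along the string toward the centre is −mg cos φ (φ measured from the bottom), so Newton's second law along the string gives T − mg cos φ = m v²/r.
cos 117° = -0.4540, so T = m(v²/r + g cos φ) = 1.24 × ((3.36)²/0.407 + 9.8 × -0.4540) = 1.24 × (27.74 + (-4.449)) = 1.24 × 23.29 = 28.88 N.

28.9 N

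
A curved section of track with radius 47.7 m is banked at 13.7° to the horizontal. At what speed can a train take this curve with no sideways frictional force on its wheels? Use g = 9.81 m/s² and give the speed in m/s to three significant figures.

10.7 m/s

On a frictionless banked curve, N sinθ = mv²/r and N cosθ = mg, so tanθ = v²/(rg).
v = √(r g tanθ) = √(47.7 × 9.81 × tan 13.7°) = √(47.7 × 9.81 × 0.2438) = √114.1 = 10.68 m/s.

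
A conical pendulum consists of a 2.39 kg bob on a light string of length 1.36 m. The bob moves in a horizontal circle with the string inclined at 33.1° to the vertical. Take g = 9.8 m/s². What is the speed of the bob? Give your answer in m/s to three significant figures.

2.18 m/s

The radius of the circle is r = L sinθ = 1.36 × sin 33.1° = 0.7427 m.
Horizontally T sinθ = mv²/r and vertically T cosθ = mg, so tanθ = v²/(rg).
v = √(r g tanθ) = √(0.7427 × 9.8 × 0.6519) = √4.745 = 2.178 m/s.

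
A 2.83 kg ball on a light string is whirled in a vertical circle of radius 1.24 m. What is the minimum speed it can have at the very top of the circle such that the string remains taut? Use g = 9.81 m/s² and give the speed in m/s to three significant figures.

3.49 m/s

At the top, both weight mg and T point toward the centre: T + mg = mv²/r.
At minimum speed T → 0, so mg = mv_min²/r ⇒ v_min = √(g r) = √(9.81 × 1.24) = 3.488 m/s.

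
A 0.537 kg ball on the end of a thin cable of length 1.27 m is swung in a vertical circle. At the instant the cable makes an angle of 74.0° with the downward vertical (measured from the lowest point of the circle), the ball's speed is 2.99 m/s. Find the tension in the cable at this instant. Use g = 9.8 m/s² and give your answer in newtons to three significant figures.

5.23 N

Take the radial direction toward the centre of the circle as positive. The component of the weight along the string toward the centre is −mg cos φ (φ measured from the bottom), so Newton's second law along the string gives T − mg cos φ = m v²/r.
cos 74.0° = 0.2756, so T = m(v²/r + g cos φ) = 0.537 × ((2.99)²/1.27 + 9.8 × 0.2756) = 0.537 × (7.039 + (2.701)) = 0.537 × 9.741 = 5.231 N.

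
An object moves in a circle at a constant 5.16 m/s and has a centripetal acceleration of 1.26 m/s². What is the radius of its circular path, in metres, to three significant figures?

a_c = v²/r ⇒ r = v²/a_c = (5.16)²/1.26 = 26.63/1.26 = 21.13 m.

21.1 m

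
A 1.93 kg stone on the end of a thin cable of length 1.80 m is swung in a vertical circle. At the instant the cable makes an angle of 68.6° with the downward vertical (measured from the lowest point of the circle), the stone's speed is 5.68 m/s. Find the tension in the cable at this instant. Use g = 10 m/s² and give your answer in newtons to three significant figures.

Take the radial direction toward the centre of the circle as positive. The component of the weight along the string toward the centre is −mg cos φ (φ measured from the bottom), so Newton's second law along the string gives T − mg cos φ = m v²/r.
cos 68.6° = 0.3649, so T = m(v²/r + g cos φ) = 1.93 × ((5.68)²/1.80 + 10.0 × 0.3649) = 1.93 × (17.92 + (3.649)) = 1.93 × 21.57 = 41.63 N.

41.6 N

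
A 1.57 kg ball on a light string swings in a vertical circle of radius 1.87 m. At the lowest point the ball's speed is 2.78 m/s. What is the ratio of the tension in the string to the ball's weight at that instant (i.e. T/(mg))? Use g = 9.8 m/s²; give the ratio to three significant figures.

At the bottom, T − mg = mv²/r, so T = m(v²/r + g) and T/(mg) = v²/(rg) + 1 = (2.78)²/(1.87 × 9.8) + 1 = 0.4217 + 1 = 1.422.

1.42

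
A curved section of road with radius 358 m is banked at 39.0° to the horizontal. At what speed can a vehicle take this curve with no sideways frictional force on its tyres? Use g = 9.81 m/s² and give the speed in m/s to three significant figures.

On a frictionless banked curve, N sinθ = mv²/r and N cosθ = mg, so tanθ = v²/(rg).
v = √(r g tanθ) = √(358 × 9.81 × tan 39.0°) = √(358 × 9.81 × 0.8098) = √2844 = 53.33 m/s.

53.3 m/s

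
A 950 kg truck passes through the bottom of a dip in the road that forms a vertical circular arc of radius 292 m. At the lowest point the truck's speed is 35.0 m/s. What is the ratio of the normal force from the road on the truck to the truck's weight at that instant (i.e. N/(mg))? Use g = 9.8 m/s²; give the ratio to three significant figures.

1.43

At the bottom, N − mg = mv²/r, so N = m(v²/r + g) and N/(mg) = v²/(rg) + 1 = (35.0)²/(292 × 9.8) + 1 = 0.4281 + 1 = 1.428.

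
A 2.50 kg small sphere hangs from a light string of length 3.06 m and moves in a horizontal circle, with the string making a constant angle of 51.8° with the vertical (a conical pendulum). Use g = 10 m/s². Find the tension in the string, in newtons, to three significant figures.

Vertically the bob has no acceleration, so T cosθ = mg.
T = mg/cosθ = 2.50 × 10.0 / cos 51.8° = 25.00/0.6184 = 40.43 N.

40.4 N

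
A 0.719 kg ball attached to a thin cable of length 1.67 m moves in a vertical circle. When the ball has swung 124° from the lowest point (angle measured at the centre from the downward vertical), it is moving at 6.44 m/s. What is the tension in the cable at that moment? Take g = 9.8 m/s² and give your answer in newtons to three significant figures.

13.9 N

Take the radial direction toward the centre of the circle as positive. The component of the weight along the string toward the centre is −mg cos φ (φ measured from the bottom), so Newton's second law along the string gives T − mg cos φ = m v²/r.
cos 124° = -0.5592, so T = m(v²/r + g cos φ) = 0.719 × ((6.44)²/1.67 + 9.8 × -0.5592) = 0.719 × (24.83 + (-5.480)) = 0.719 × 19.35 = 13.92 N.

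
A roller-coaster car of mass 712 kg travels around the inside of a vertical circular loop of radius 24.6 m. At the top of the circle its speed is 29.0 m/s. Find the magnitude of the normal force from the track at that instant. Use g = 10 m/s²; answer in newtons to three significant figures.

At the top, both N and the weight mg point inward (toward the centre), so N + mg = mv²/r.
N = m(v²/r − g) = 712 × ((29.0)²/24.6 − 10.0) = 712 × (34.19 − 10.0) = 712 × 24.19 = 17220 N.

17200 N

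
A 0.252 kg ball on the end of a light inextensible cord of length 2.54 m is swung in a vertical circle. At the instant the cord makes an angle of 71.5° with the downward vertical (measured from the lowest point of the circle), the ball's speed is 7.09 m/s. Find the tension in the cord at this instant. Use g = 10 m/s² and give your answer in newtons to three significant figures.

Take the radial direction toward the centre of the circle as positive. The component of the weight along the string toward the centre is −mg cos φ (φ measured from the bottom), so Newton's second law along the string gives T − mg cos φ = m v²/r.
cos 71.5° = 0.3173, so T = m(v²/r + g cos φ) = 0.252 × ((7.09)²/2.54 + 10.0 × 0.3173) = 0.252 × (19.79 + (3.173)) = 0.252 × 22.96 = 5.787 N.

5.79 N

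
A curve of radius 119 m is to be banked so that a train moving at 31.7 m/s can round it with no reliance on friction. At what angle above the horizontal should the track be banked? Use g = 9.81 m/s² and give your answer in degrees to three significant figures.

With no friction, the horizontal component of the normal force provides the centripetal force: N sinθ = mv²/r, while N cosθ = mg vertically.
Dividing: tanθ = v²/(r g) = (31.7)²/(119 × 9.81) = 1005/1167 = 0.8608.
θ = arctan(0.8608) = 40.72°.

40.7°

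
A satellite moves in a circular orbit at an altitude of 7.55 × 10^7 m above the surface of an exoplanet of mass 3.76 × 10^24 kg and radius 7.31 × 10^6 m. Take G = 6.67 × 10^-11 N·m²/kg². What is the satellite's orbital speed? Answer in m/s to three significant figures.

Orbital radius r = R + h = 7.31 × 10^6 + 7.55 × 10^7 = 8.281 × 10^7 m.
Gravity supplies the centripetal force: G M m / r² = m v² / r, so v = √(GM/r).
v = √(6.67 × 10^-11 × 3.76 × 10^24 / 8.281 × 10^7) = √(3.029 × 10^6) = 1740 m/s.

1740 m/s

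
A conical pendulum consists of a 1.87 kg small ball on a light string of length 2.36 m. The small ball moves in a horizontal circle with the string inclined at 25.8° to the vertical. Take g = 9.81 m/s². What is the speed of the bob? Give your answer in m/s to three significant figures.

2.21 m/s

The radius of the circle is r = L sinθ = 2.36 × sin 25.8° = 1.027 m.
Horizontally T sinθ = mv²/r and vertically T cosθ = mg, so tanθ = v²/(rg).
v = √(r g tanθ) = √(1.027 × 9.81 × 0.4834) = √4.871 = 2.207 m/s.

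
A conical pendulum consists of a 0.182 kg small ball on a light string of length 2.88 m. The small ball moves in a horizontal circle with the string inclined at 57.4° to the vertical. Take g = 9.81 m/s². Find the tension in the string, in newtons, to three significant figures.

Vertically the bob has no acceleration, so T cosθ = mg.
T = mg/cosθ = 0.182 × 9.81 / cos 57.4° = 1.785/0.5388 = 3.314 N.

3.31 N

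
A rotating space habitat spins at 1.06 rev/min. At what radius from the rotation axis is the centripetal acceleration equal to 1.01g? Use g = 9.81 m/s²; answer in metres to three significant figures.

ω = 1.06 rev/min × 2π/60 = 0.1110 rad/s.
a_c = ω²r = 1.01g ⇒ r = 1.01 × 9.81 / (0.1110)² = 9.908/0.01232 = 804.1 m.

804 m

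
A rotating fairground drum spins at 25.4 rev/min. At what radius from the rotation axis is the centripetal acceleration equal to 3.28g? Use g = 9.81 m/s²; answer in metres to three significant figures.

4.55 m

ω = 25.4 rev/min × 2π/60 = 2.660 rad/s.
a_c = ω²r = 3.28g ⇒ r = 3.28 × 9.81 / (2.660)² = 32.18/7.075 = 4.548 m.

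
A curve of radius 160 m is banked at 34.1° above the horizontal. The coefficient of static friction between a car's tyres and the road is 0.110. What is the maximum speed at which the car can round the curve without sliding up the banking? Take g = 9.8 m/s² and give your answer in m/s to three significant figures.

36.5 m/s

At the maximum speed, friction acts down the slope at its limiting value f = μN. Radially (horizontal, toward centre): N sinθ + μN cosθ = mv²/r. Vertically: N cosθ − μN sinθ = mg.
Dividing: v² = r g (sinθ + μcosθ)/(cosθ − μsinθ).
sinθ + μcosθ = 0.5606 + 0.110×0.8281 = 0.6517; cosθ − μsinθ = 0.8281 − 0.110×0.5606 = 0.7664.
v² = 160 × 9.8 × 0.6517/0.7664 = 1333 m²/s², so v = 36.52 m/s.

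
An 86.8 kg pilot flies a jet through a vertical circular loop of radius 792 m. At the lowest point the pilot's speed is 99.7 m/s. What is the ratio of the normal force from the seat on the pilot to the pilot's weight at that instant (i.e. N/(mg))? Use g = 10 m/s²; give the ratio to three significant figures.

At the bottom, N − mg = mv²/r, so N = m(v²/r + g) and N/(mg) = v²/(rg) + 1 = (99.7)²/(792 × 10.0) + 1 = 1.255 + 1 = 2.255.

2.26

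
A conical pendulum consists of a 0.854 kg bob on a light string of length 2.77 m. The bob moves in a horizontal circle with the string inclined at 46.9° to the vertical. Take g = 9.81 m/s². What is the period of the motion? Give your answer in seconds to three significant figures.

2.76 s

r = L sinθ = 2.023 m. From T sinθ = mω²r and T cosθ = mg: tanθ = ω²r/g, so ω² = g tanθ / r = g/(L cosθ).
ω = √(g/(L cosθ)) = √(9.81/(2.77 × 0.6833)) = √5.183 = 2.277 rad/s.
Period = 2π/ω = 2.760 s.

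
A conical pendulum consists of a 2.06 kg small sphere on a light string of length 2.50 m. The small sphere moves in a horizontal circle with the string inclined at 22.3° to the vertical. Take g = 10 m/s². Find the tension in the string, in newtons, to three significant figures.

Vertically the bob has no acceleration, so T cosθ = mg.
T = mg/cosθ = 2.06 × 10.0 / cos 22.3° = 20.60/0.9252 = 22.27 N.

22.3 N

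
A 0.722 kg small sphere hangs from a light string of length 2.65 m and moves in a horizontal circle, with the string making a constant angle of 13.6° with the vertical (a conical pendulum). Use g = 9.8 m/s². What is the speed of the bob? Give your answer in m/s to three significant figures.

1.22 m/s

The radius of the circle is r = L sinθ = 2.65 × sin 13.6° = 0.6231 m.
Horizontally T sinθ = mv²/r and vertically T cosθ = mg, so tanθ = v²/(rg).
v = √(r g tanθ) = √(0.6231 × 9.8 × 0.2419) = √1.477 = 1.215 m/s.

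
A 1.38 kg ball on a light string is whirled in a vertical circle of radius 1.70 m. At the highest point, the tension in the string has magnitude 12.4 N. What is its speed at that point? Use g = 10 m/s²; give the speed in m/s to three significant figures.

At the top, T + mg = mv²/r, so v = √(r(T/m + g)) = √(1.70 × (12.4/1.38 + 10.0)) = √(1.70 × 18.99) = √32.28 = 5.681 m/s.

5.68 m/s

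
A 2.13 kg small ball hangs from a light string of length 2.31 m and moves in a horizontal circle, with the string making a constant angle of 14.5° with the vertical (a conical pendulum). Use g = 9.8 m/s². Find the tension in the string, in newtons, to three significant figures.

21.6 N

Vertically the bob has no acceleration, so T cosθ = mg.
T = mg/cosθ = 2.13 × 9.8 / cos 14.5° = 20.87/0.9681 = 21.56 N.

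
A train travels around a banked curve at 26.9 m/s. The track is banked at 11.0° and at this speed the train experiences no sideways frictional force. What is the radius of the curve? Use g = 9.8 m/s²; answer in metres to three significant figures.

380 m

Frictionless banking: tanθ = v²/(rg), so r = v²/(g tanθ).
r = (26.9)²/(9.8 × tan 11.0°) = 723.6/(9.8 × 0.1944) = 723.6/1.905 = 379.9 m.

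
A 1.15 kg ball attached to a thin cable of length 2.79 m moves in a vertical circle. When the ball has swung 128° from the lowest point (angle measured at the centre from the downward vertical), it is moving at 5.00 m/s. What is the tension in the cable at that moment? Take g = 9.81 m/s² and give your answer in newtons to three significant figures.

Take the radial direction toward the centre of the circle as positive. The component of the weight along the string toward the centre is −mg cos φ (φ measured from the bottom), so Newton's second law along the string gives T − mg cos φ = m v²/r.
cos 128° = -0.6157, so T = m(v²/r + g cos φ) = 1.15 × ((5.00)²/2.79 + 9.81 × -0.6157) = 1.15 × (8.961 + (-6.040)) = 1.15 × 2.921 = 3.359 N.

3.36 N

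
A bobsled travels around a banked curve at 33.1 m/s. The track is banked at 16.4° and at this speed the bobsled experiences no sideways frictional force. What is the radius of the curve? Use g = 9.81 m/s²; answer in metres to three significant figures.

379 m

Frictionless banking: tanθ = v²/(rg), so r = v²/(g tanθ).
r = (33.1)²/(9.81 × tan 16.4°) = 1096/(9.81 × 0.2943) = 1096/2.887 = 379.5 m.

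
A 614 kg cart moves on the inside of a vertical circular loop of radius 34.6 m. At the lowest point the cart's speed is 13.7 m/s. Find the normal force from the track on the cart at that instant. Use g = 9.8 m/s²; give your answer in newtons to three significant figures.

9350 N

At the lowest point, N points up (toward the centre) and the weight mg points down (away from the centre), so the net inward force is N − mg = mv²/r.
N = m(v²/r + g) = 614 × ((13.7)²/34.6 + 9.8) = 614 × (5.425 + 9.8) = 614 × 15.22 = 9348 N.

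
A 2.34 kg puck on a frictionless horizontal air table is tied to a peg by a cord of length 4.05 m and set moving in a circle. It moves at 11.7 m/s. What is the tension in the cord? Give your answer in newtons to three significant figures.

79.1 N

The tension is the only horizontal force, so it supplies the full centripetal force: T = m v²/r = 2.34 × (11.70)²/4.05 = 2.34 × 136.9/4.05 = 79.09 N.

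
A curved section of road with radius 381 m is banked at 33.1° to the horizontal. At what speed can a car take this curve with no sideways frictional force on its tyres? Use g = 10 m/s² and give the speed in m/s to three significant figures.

On a frictionless banked curve, N sinθ = mv²/r and N cosθ = mg, so tanθ = v²/(rg).
v = √(r g tanθ) = √(381 × 10.0 × tan 33.1°) = √(381 × 10.0 × 0.6519) = √2484 = 49.84 m/s.

49.8 m/s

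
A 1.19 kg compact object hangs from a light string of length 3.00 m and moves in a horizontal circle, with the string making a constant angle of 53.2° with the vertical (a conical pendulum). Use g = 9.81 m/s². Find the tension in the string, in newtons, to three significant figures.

Vertically the bob has no acceleration, so T cosθ = mg.
T = mg/cosθ = 1.19 × 9.81 / cos 53.2° = 11.67/0.5990 = 19.49 N.

19.5 N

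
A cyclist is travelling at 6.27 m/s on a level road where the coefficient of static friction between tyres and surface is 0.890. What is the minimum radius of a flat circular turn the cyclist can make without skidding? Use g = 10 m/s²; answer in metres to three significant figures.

4.42 m

At the limit, μ_s m g = m v²/r, so r_min = v²/(μ_s g) = (6.27)²/(0.890 × 10.0) = 39.31/8.900 = 4.417 m.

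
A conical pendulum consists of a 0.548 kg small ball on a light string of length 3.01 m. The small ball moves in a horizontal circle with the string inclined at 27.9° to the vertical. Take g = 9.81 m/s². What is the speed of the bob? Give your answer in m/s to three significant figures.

The radius of the circle is r = L sinθ = 3.01 × sin 27.9° = 1.408 m.
Horizontally T sinθ = mv²/r and vertically T cosθ = mg, so tanθ = v²/(rg).
v = √(r g tanθ) = √(1.408 × 9.81 × 0.5295) = √7.316 = 2.705 m/s.

2.70 m/s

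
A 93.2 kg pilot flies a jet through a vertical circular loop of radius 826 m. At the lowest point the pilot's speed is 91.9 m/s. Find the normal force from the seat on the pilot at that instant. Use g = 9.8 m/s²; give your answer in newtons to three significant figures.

1870 N

At the lowest point, N points up (toward the centre) and the weight mg points down (away from the centre), so the net inward force is N − mg = mv²/r.
N = m(v²/r + g) = 93.2 × ((91.9)²/826 + 9.8) = 93.2 × (10.22 + 9.8) = 93.2 × 20.02 = 1866 N.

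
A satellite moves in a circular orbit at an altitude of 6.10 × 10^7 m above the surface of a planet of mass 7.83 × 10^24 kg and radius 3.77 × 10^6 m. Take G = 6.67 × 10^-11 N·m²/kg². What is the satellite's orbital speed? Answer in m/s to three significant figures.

Orbital radius r = R + h = 3.77 × 10^6 + 6.10 × 10^7 = 6.477 × 10^7 m.
Gravity supplies the centripetal force: G M m / r² = m v² / r, so v = √(GM/r).
v = √(6.67 × 10^-11 × 7.83 × 10^24 / 6.477 × 10^7) = √(8.063 × 10^6) = 2840 m/s.

2840 m/s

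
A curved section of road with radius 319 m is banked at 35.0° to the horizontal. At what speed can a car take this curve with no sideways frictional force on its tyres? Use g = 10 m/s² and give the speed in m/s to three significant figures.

47.3 m/s

On a frictionless banked curve, N sinθ = mv²/r and N cosθ = mg, so tanθ = v²/(rg).
v = √(r g tanθ) = √(319 × 10.0 × tan 35.0°) = √(319 × 10.0 × 0.7002) = √2234 = 47.26 m/s.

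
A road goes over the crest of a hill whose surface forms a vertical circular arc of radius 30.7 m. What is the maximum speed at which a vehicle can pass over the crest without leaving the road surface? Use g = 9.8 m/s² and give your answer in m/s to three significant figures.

17.3 m/s

At the crest the centre of the circle is below the vehicle, so the net downward (centripetal) force is mg − N = mv²/r.
The vehicle leaves the road when N → 0, giving v_max = √(g r) = √(9.8 × 30.7) = 17.35 m/s.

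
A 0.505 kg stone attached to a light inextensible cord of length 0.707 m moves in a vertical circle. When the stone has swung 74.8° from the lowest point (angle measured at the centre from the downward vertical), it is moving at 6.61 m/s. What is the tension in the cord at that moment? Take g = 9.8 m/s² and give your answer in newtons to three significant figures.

Take the radial direction toward the centre of the circle as positive. The component of the weight along the string toward the centre is −mg cos φ (φ measured from the bottom), so Newton's second law along the string gives T − mg cos φ = m v²/r.
cos 74.8° = 0.2622, so T = m(v²/r + g cos φ) = 0.505 × ((6.61)²/0.707 + 9.8 × 0.2622) = 0.505 × (61.80 + (2.569)) = 0.505 × 64.37 = 32.51 N.

32.5 N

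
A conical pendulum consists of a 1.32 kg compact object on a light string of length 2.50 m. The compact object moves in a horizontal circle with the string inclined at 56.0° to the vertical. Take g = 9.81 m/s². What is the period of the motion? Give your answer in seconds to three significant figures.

r = L sinθ = 2.073 m. From T sinθ = mω²r and T cosθ = mg: tanθ = ω²r/g, so ω² = g tanθ / r = g/(L cosθ).
ω = √(g/(L cosθ)) = √(9.81/(2.50 × 0.5592)) = √7.017 = 2.649 rad/s.
Period = 2π/ω = 2.372 s.

2.37 s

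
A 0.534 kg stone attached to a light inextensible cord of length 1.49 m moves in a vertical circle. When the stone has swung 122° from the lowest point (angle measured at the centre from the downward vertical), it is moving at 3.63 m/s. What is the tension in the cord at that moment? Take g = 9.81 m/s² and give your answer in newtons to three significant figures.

1.95 N

Take the radial direction toward the centre of the circle as positive. The component of the weight along the string toward the centre is −mg cos φ (φ measured from the bottom), so Newton's second law along the string gives T − mg cos φ = m v²/r.
cos 122° = -0.5299, so T = m(v²/r + g cos φ) = 0.534 × ((3.63)²/1.49 + 9.81 × -0.5299) = 0.534 × (8.844 + (-5.199)) = 0.534 × 3.645 = 1.946 N.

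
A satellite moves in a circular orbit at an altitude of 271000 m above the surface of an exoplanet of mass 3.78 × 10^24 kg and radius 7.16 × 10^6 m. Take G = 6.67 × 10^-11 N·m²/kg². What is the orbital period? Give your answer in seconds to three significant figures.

r = R + h = 7.16 × 10^6 + 271000 = 7.431 × 10^6 m. Gravity provides the centripetal force: G M m / r² = m v² / r ⇒ v = √(GM/r) = 5825 m/s.
T = 2πr/v = 2π × 7.431 × 10^6 / 5825 = 8016 s.

8020 s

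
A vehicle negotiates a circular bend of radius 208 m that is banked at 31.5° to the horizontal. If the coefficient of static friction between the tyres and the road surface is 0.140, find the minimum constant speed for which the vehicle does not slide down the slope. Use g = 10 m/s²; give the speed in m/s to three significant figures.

At the minimum speed, friction acts up the slope at its limiting value f = μN. Radially (horizontal, toward centre): N sinθ − μN cosθ = mv²/r. Vertically: N cosθ + μN sinθ = mg.
Dividing: v² = r g (sinθ − μcosθ)/(cosθ + μsinθ).
sinθ − μcosθ = 0.5225 − 0.140×0.8526 = 0.4031; cosθ + μsinθ = 0.8526 + 0.140×0.5225 = 0.9258.
v² = 208 × 10.0 × 0.4031/0.9258 = 905.7 m²/s², so v = 30.10 m/s.

30.1 m/s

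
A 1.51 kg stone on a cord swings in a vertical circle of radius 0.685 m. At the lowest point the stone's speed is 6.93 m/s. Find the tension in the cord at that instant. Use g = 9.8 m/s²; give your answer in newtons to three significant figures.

121 N

At the lowest point, T points up (toward the centre) and the weight mg points down (away from the centre), so the net inward force is T − mg = mv²/r.
T = m(v²/r + g) = 1.51 × ((6.93)²/0.685 + 9.8) = 1.51 × (70.11 + 9.8) = 1.51 × 79.91 = 120.7 N.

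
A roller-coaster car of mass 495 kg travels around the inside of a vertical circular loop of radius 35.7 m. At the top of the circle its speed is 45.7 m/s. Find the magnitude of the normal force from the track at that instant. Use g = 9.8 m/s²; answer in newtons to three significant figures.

24100 N

At the top, both N and the weight mg point inward (toward the centre), so N + mg = mv²/r.
N = m(v²/r − g) = 495 × ((45.7)²/35.7 − 9.8) = 495 × (58.50 − 9.8) = 495 × 48.70 = 24110 N.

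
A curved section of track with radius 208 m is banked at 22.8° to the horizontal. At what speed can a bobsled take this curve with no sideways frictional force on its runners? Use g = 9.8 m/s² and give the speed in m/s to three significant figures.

On a frictionless banked curve, N sinθ = mv²/r and N cosθ = mg, so tanθ = v²/(rg).
v = √(r g tanθ) = √(208 × 9.8 × tan 22.8°) = √(208 × 9.8 × 0.4204) = √856.9 = 29.27 m/s.

29.3 m/s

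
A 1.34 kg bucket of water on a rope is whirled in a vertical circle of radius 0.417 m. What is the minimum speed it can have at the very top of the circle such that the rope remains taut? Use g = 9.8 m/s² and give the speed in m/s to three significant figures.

2.02 m/s

At the highest point the centre is directly below, so both the weight and T act inward: T + mg = mv²/r.
At minimum speed T → 0, so mg = mv_min²/r ⇒ v_min = √(g r) = √(9.8 × 0.417) = 2.022 m/s.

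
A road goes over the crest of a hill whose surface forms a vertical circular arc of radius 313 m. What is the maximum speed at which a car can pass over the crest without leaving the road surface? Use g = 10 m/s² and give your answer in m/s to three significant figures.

At the crest the centre of the circle is below the car, so the net downward (centripetal) force is mg − N = mv²/r.
The car leaves the road when N → 0, giving v_max = √(g r) = √(10.0 × 313) = 55.95 m/s.

55.9 m/s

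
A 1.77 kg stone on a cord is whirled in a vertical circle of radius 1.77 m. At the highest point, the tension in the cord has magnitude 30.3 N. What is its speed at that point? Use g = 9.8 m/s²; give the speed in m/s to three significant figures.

6.90 m/s

At the top, T + mg = mv²/r, so v = √(r(T/m + g)) = √(1.77 × (30.3/1.77 + 9.8)) = √(1.77 × 26.92) = √47.65 = 6.903 m/s.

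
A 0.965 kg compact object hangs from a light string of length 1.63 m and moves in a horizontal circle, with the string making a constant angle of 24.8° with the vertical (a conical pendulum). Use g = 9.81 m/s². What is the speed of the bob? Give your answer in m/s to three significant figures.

The radius of the circle is r = L sinθ = 1.63 × sin 24.8° = 0.6837 m.
Horizontally T sinθ = mv²/r and vertically T cosθ = mg, so tanθ = v²/(rg).
v = √(r g tanθ) = √(0.6837 × 9.81 × 0.4621) = √3.099 = 1.760 m/s.

1.76 m/s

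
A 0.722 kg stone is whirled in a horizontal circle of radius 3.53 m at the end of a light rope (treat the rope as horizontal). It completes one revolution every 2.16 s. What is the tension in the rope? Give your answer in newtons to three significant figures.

v = 2πr/T = 2π × 3.53/2.16 = 10.27 m/s.
The tension is the only horizontal force, so it supplies the full centripetal force: T = m v²/r = 0.722 × (10.27)²/3.53 = 0.722 × 105.4/3.53 = 21.57 N.

21.6 N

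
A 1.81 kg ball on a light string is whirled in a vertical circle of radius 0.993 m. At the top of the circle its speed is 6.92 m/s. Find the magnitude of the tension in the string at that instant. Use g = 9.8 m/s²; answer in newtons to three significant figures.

At the top, both T and the weight mg point inward (toward the centre), so T + mg = mv²/r.
T = m(v²/r − g) = 1.81 × ((6.92)²/0.993 − 9.8) = 1.81 × (48.22 − 9.8) = 1.81 × 38.42 = 69.55 N.

69.5 N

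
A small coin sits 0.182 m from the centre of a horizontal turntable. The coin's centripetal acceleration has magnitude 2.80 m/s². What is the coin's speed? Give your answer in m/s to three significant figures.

a_c = v²/r ⇒ v = √(a_c · r) = √(2.80 × 0.182) = √0.5096 = 0.7139 m/s.

0.714 m/s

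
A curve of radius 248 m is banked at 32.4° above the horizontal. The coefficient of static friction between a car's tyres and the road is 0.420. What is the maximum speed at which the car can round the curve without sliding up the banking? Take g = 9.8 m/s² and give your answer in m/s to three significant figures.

At the maximum speed, friction acts down the slope at its limiting value f = μN. Radially (horizontal, toward centre): N sinθ + μN cosθ = mv²/r. Vertically: N cosθ − μN sinθ = mg.
Dividing: v² = r g (sinθ + μcosθ)/(cosθ − μsinθ).
sinθ + μcosθ = 0.5358 + 0.420×0.8443 = 0.8904; cosθ − μsinθ = 0.8443 − 0.420×0.5358 = 0.6193.
v² = 248 × 9.8 × 0.8904/0.6193 = 3495 m²/s², so v = 59.12 m/s.

59.1 m/s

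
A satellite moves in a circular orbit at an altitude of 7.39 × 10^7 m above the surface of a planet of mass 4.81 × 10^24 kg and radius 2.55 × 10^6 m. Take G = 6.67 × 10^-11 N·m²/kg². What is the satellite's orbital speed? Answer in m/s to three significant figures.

2050 m/s

Orbital radius r = R + h = 2.55 × 10^6 + 7.39 × 10^7 = 7.645 × 10^7 m.
Gravity supplies the centripetal force: G M m / r² = m v² / r, so v = √(GM/r).
v = √(6.67 × 10^-11 × 4.81 × 10^24 / 7.645 × 10^7) = √(4.197 × 10^6) = 2049 m/s.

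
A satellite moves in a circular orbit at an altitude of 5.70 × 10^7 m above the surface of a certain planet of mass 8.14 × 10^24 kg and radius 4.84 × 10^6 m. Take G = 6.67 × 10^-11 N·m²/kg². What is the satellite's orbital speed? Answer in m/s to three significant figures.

2960 m/s

Orbital radius r = R + h = 4.84 × 10^6 + 5.70 × 10^7 = 6.184 × 10^7 m.
Gravity supplies the centripetal force: G M m / r² = m v² / r, so v = √(GM/r).
v = √(6.67 × 10^-11 × 8.14 × 10^24 / 6.184 × 10^7) = √(8.780 × 10^6) = 2963 m/s.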